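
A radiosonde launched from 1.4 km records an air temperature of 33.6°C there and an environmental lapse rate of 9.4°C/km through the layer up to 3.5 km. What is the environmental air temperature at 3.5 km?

Environmental to 3500 m: -9.4 × 2.1 km = -19.74°C, so T = 13.86°C.

13.86°C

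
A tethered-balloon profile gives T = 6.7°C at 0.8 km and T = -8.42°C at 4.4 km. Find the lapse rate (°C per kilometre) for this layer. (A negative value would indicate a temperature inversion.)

4.2°C/km

Γ = −ΔT/Δz = (6.7 − (-8.42)) / (4400 − 800) m
  = 15.12°C / 3.6 km = 4.2°C/km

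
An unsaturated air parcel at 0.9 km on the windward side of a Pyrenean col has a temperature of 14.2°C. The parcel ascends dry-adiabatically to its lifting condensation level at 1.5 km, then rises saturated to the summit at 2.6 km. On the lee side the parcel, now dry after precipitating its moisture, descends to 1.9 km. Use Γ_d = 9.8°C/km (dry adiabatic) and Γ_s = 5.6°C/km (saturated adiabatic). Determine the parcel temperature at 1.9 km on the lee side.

900–1500 m, dry: Δz = 0.6 km ⇒ ΔT = -5.88°C; T = 8.32°C
1500–2600 m, saturated: Δz = 1.1 km ⇒ ΔT = -6.16°C; T = 2.16°C
2600–1900 m, dry descent: Δz = 0.7 km ⇒ ΔT = +6.86°C; T = 9.02°C

9.02°C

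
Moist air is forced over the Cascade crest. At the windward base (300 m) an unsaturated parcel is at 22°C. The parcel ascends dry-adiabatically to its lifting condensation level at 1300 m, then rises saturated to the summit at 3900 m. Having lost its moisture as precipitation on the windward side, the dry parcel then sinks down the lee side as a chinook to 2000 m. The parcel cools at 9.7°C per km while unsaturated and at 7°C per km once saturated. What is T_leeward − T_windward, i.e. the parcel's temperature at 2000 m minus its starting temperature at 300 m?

Dry to 1300 m: -9.7 × 1 km = -9.7°C, so T = 12.3°C.
Saturated to 3900 m: -7 × 2.6 km = -18.2°C, so T = -5.9°C.
Dry descent to 2000 m: +9.7 × 1.9 km = +18.43°C, so T = 12.53°C.
Net change vs windward start: 12.53 − 22 = -9.47°C

-9.47°C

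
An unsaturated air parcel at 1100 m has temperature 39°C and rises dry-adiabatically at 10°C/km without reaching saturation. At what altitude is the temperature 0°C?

5000 m

Height above start = (39 − 0) / 10 = 3.9 km
Altitude = 1100 m + 3900 m = 5000 m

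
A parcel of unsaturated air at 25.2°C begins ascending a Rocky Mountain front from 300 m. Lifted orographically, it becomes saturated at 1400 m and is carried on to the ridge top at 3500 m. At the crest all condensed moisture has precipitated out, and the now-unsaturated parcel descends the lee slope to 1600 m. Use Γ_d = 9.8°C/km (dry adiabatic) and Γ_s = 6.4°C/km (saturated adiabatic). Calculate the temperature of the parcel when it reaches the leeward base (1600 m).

19.6°C

300–1400 m, dry: Δz = 1.1 km ⇒ ΔT = -10.78°C; T = 14.42°C
1400–3500 m, saturated: Δz = 2.1 km ⇒ ΔT = -13.44°C; T = 0.98°C
3500–1600 m, dry descent: Δz = 1.9 km ⇒ ΔT = +18.62°C; T = 19.6°C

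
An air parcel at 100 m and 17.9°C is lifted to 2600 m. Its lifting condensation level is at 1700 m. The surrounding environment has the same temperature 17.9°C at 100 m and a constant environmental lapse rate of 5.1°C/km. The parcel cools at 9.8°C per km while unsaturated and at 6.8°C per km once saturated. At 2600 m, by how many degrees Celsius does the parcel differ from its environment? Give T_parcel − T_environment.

-9.05°C (parcel cooler than environment)

Parcel:
  Dry to 1700 m: -9.8 × 1.6 km = -15.68°C, so T = 2.22°C.
  Saturated to 2600 m: -6.8 × 0.9 km = -6.12°C, so T = -3.9°C.
Environment:
  Environment to 2600 m: -5.1 × 2.5 km = -12.75°C, so T = 5.15°C.
T_parcel − T_env = -3.9 − 5.15 = -9.05°C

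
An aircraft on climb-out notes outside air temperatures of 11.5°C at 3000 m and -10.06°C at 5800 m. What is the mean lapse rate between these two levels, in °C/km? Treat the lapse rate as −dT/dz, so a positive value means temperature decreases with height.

Γ = −ΔT/Δz = (11.5 − (-10.06)) / (5800 − 3000) m
  = 21.56°C / 2.8 km = 7.7°C/km

7.7°C/km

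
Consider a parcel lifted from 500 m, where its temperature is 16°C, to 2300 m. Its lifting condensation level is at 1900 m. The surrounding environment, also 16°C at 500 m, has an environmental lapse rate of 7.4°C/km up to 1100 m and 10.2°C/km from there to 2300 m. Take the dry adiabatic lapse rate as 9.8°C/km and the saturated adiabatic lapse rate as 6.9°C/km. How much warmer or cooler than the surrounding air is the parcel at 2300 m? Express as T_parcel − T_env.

+0.2°C (parcel warmer than environment)

Parcel:
  Dry to 1900 m: -9.8 × 1.4 km = -13.72°C, so T = 2.28°C.
  Saturated to 2300 m: -6.9 × 0.4 km = -2.76°C, so T = -0.48°C.
Environment:
  Environment, lower layer to 1100 m: -7.4 × 0.6 km = -4.44°C, so T = 11.56°C.
  Environment, upper layer to 2300 m: -10.2 × 1.2 km = -12.24°C, so T = -0.68°C.
T_parcel − T_env = -0.48 − (-0.68) = +0.2°C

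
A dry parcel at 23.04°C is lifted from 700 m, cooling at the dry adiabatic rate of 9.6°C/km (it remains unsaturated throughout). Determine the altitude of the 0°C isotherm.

Height above start = (23.04 − 0) / 9.6 = 2.4 km
Altitude = 700 m + 2400 m = 3100 m

3100 m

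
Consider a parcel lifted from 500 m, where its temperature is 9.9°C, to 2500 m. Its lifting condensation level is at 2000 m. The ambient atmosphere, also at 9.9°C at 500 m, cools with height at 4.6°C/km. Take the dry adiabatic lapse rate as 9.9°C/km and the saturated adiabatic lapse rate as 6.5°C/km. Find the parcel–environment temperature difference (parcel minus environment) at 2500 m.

Parcel:
  From 500 m to 2000 m (dry): cools by 9.9 × 1.5 = 14.85°C, giving -4.95°C.
  From 2000 m to 2500 m (saturated): cools by 6.5 × 0.5 = 3.25°C, giving -8.2°C.
Environment:
  From 500 m to 2500 m (environment): cools by 4.6 × 2 = 9.2°C, giving 0.7°C.
T_parcel − T_env = -8.2 − 0.7 = -8.9°C

-8.9°C (parcel cooler than environment)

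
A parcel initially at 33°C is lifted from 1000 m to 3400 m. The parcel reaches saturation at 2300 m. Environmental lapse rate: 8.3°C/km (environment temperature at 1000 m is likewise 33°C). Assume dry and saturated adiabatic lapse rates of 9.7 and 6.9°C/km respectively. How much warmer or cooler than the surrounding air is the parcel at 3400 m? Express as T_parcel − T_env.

Parcel:
  1000 → 2300 m (dry, 9.7°C/km): ΔT = -9.7 × 1.3 = -12.61°C → T = 20.39°C
  2300 → 3400 m (saturated, 6.9°C/km): ΔT = -6.9 × 1.1 = -7.59°C → T = 12.8°C
Environment:
  1000 → 3400 m (environment, 8.3°C/km): ΔT = -8.3 × 2.4 = -19.92°C → T = 13.08°C
T_parcel − T_env = 12.8 − 13.08 = -0.28°C

-0.28°C (parcel cooler than environment)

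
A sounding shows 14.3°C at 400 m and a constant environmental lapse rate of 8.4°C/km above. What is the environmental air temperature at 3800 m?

From 400 m to 3800 m (environmental): cools by 8.4 × 3.4 = 28.56°C, giving -14.26°C.

-14.26°C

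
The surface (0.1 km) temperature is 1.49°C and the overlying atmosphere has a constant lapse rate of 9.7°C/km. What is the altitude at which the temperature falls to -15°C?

1.8 km

Height above start = (1.49 − (-15)) / 9.7 = 1.7 km
Altitude = 100 m + 1700 m = 1800 m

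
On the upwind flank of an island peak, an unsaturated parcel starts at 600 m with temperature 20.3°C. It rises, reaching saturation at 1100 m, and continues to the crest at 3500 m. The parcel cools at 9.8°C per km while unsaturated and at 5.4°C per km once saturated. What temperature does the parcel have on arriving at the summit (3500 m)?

2.44°C

600 → 1100 m (dry, 9.8°C/km): ΔT = -9.8 × 0.5 = -4.9°C → T = 15.4°C
1100 → 3500 m (saturated, 5.4°C/km): ΔT = -5.4 × 2.4 = -12.96°C → T = 2.44°C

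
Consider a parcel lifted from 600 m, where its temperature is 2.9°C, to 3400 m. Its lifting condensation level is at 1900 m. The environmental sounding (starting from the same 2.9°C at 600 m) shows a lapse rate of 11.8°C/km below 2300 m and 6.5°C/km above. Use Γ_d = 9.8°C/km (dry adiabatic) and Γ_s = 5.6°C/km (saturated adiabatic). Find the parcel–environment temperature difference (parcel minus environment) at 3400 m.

Parcel:
  600 → 1900 m (dry, 9.8°C/km): ΔT = -9.8 × 1.3 = -12.74°C → T = -9.84°C
  1900 → 3400 m (saturated, 5.6°C/km): ΔT = -5.6 × 1.5 = -8.4°C → T = -18.24°C
Environment:
  600 → 2300 m (environment, lower layer, 11.8°C/km): ΔT = -11.8 × 1.7 = -20.06°C → T = -17.16°C
  2300 → 3400 m (environment, upper layer, 6.5°C/km): ΔT = -6.5 × 1.1 = -7.15°C → T = -24.31°C
T_parcel − T_env = -18.24 − (-24.31) = +6.07°C

+6.07°C (parcel warmer than environment)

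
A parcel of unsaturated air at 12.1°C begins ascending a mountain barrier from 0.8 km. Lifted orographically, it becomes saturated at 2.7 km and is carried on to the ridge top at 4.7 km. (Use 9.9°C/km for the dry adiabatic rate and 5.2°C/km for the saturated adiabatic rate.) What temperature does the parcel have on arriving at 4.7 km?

-17.11°C

800–2700 m, dry: Δz = 1.9 km ⇒ ΔT = -18.81°C; T = -6.71°C
2700–4700 m, saturated: Δz = 2 km ⇒ ΔT = -10.4°C; T = -17.11°C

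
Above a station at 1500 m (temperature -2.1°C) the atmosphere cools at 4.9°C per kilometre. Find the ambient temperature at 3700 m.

-12.88°C

1500 → 3700 m (environmental, 4.9°C/km): ΔT = -4.9 × 2.2 = -10.78°C → T = -12.88°C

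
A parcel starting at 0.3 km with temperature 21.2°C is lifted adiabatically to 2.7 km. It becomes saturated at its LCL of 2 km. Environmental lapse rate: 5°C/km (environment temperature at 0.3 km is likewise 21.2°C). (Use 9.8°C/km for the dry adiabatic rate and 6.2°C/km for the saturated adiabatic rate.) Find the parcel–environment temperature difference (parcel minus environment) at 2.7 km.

-9°C (parcel cooler than environment)

Parcel:
  300 → 2000 m (dry, 9.8°C/km): ΔT = -9.8 × 1.7 = -16.66°C → T = 4.54°C
  2000 → 2700 m (saturated, 6.2°C/km): ΔT = -6.2 × 0.7 = -4.34°C → T = 0.2°C
Environment:
  300 → 2700 m (environment, 5°C/km): ΔT = -5 × 2.4 = -12°C → T = 9.2°C
T_parcel − T_env = 0.2 − 9.2 = -9°C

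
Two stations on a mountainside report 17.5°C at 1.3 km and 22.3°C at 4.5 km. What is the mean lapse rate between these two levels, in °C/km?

Γ = −ΔT/Δz = (17.5 − 22.3) / (4500 − 1300) m
  = -4.8°C / 3.2 km = -1.5°C/km

-1.5°C/km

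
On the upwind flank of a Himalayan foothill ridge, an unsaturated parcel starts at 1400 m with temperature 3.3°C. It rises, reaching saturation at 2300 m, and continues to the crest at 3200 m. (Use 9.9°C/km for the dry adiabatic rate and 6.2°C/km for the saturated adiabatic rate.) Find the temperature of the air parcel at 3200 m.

From 1400 m to 2300 m (dry): cools by 9.9 × 0.9 = 8.91°C, giving -5.61°C.
From 2300 m to 3200 m (saturated): cools by 6.2 × 0.9 = 5.58°C, giving -11.19°C.

-11.19°C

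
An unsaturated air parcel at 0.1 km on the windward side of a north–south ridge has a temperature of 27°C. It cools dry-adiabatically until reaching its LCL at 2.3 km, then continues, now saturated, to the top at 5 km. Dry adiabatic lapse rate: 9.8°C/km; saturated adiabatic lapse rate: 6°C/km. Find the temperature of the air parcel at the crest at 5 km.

-10.76°C

100 → 2300 m (dry, 9.8°C/km): ΔT = -9.8 × 2.2 = -21.56°C → T = 5.44°C
2300 → 5000 m (saturated, 6°C/km): ΔT = -6 × 2.7 = -16.2°C → T = -10.76°C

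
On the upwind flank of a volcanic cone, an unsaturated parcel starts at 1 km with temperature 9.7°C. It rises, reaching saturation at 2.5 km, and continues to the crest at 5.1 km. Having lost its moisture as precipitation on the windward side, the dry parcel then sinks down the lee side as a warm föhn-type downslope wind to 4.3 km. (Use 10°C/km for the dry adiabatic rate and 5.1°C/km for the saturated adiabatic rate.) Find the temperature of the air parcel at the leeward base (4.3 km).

Dry to 2500 m: -10 × 1.5 km = -15°C, so T = -5.3°C.
Saturated to 5100 m: -5.1 × 2.6 km = -13.26°C, so T = -18.56°C.
Dry descent to 4300 m: +10 × 0.8 km = +8°C, so T = -10.56°C.

-10.56°C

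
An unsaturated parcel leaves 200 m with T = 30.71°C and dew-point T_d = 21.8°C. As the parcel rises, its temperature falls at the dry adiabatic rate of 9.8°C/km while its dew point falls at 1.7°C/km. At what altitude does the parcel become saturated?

T and T_d converge at 9.8 − 1.7 = 8.1°C per km
Height above start = (30.71 − 21.8) / 8.1 = 1.1 km
LCL altitude = 200 m + 1100 m = 1300 m

1300 m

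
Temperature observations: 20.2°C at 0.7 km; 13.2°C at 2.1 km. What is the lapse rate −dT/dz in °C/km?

Γ = −ΔT/Δz = (20.2 − 13.2) / (2100 − 700) m
  = 7°C / 1.4 km = 5°C/km

5°C/km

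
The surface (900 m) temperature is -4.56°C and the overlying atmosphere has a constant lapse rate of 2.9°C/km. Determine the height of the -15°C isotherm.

Height above start = (-4.56 − (-15)) / 2.9 = 3.6 km
Altitude = 900 m + 3600 m = 4500 m

4500 m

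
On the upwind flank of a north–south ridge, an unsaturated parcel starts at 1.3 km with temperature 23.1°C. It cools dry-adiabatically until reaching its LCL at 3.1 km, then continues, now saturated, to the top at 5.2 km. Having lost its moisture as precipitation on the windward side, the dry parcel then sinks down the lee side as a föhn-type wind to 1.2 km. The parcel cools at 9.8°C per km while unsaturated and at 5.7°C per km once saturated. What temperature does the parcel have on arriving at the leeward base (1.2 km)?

1300 → 3100 m (dry, 9.8°C/km): ΔT = -9.8 × 1.8 = -17.64°C → T = 5.46°C
3100 → 5200 m (saturated, 5.7°C/km): ΔT = -5.7 × 2.1 = -11.97°C → T = -6.51°C
5200 → 1200 m (dry descent, 9.8°C/km): ΔT = +9.8 × 4 = +39.2°C → T = 32.69°C

32.69°C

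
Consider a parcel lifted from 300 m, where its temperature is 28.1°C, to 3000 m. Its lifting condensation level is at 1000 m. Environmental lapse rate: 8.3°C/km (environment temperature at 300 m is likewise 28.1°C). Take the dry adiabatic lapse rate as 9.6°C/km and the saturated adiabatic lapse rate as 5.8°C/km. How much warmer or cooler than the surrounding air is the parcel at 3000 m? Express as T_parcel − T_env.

+4.09°C (parcel warmer than environment)

Parcel:
  From 300 m to 1000 m (dry): cools by 9.6 × 0.7 = 6.72°C, giving 21.38°C.
  From 1000 m to 3000 m (saturated): cools by 5.8 × 2 = 11.6°C, giving 9.78°C.
Environment:
  From 300 m to 3000 m (environment): cools by 8.3 × 2.7 = 22.41°C, giving 5.69°C.
T_parcel − T_env = 9.78 − 5.69 = +4.09°C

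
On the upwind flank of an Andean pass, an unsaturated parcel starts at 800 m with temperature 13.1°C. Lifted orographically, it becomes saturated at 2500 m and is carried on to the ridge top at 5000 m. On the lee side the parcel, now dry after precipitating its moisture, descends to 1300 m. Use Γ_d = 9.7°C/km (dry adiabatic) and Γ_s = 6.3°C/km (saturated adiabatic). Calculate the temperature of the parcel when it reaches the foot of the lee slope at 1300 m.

16.75°C

From 800 m to 2500 m (dry): cools by 9.7 × 1.7 = 16.49°C, giving -3.39°C.
From 2500 m to 5000 m (saturated): cools by 6.3 × 2.5 = 15.75°C, giving -19.14°C.
From 5000 m to 1300 m (dry descent): warms by 9.7 × 3.7 = 35.89°C, giving 16.75°C.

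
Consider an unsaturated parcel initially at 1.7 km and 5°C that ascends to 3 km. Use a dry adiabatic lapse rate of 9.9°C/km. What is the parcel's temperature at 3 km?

Dry adiabatic to 3000 m: -9.9 × 1.3 km = -12.87°C, so T = -7.87°C.

-7.87°C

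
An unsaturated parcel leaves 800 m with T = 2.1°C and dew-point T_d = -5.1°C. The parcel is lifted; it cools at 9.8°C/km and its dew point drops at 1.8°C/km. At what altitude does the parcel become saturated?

1700 m

T and T_d converge at 9.8 − 1.8 = 8°C per km
Height above start = (2.1 − (-5.1)) / 8 = 0.9 km
LCL altitude = 800 m + 900 m = 1700 m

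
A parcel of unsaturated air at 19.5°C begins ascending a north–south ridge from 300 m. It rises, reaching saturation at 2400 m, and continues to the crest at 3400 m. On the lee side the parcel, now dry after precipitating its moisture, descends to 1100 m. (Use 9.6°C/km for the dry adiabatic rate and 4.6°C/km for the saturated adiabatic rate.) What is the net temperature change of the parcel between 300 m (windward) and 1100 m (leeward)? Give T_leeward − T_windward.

From 300 m to 2400 m (dry): cools by 9.6 × 2.1 = 20.16°C, giving -0.66°C.
From 2400 m to 3400 m (saturated): cools by 4.6 × 1 = 4.6°C, giving -5.26°C.
From 3400 m to 1100 m (dry descent): warms by 9.6 × 2.3 = 22.08°C, giving 16.82°C.
Net change vs windward start: 16.82 − 19.5 = -2.68°C

-2.68°C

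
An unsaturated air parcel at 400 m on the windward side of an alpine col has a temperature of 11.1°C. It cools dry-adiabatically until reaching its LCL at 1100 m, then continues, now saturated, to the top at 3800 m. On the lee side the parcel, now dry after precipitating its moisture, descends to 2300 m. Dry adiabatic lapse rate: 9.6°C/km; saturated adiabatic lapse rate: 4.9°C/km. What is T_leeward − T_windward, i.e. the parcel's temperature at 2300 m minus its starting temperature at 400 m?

400–1100 m, dry: Δz = 0.7 km ⇒ ΔT = -6.72°C; T = 4.38°C
1100–3800 m, saturated: Δz = 2.7 km ⇒ ΔT = -13.23°C; T = -8.85°C
3800–2300 m, dry descent: Δz = 1.5 km ⇒ ΔT = +14.4°C; T = 5.55°C
Net change vs windward start: 5.55 − 11.1 = -5.55°C

-5.55°C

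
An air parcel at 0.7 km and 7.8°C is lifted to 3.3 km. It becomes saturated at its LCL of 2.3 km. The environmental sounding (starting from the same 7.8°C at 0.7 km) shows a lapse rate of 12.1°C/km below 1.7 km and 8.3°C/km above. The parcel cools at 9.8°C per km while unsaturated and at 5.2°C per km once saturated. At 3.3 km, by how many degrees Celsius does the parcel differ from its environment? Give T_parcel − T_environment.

Parcel:
  From 700 m to 2300 m (dry): cools by 9.8 × 1.6 = 15.68°C, giving -7.88°C.
  From 2300 m to 3300 m (saturated): cools by 5.2 × 1 = 5.2°C, giving -13.08°C.
Environment:
  From 700 m to 1700 m (environment, lower layer): cools by 12.1 × 1 = 12.1°C, giving -4.3°C.
  From 1700 m to 3300 m (environment, upper layer): cools by 8.3 × 1.6 = 13.28°C, giving -17.58°C.
T_parcel − T_env = -13.08 − (-17.58) = +4.5°C

+4.5°C (parcel warmer than environment)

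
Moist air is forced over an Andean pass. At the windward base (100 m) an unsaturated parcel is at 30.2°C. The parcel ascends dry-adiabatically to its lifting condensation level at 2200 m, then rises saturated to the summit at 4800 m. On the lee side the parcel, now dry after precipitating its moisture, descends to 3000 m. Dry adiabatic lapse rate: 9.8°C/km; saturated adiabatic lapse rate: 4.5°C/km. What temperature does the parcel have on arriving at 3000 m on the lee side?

15.56°C

From 100 m to 2200 m (dry): cools by 9.8 × 2.1 = 20.58°C, giving 9.62°C.
From 2200 m to 4800 m (saturated): cools by 4.5 × 2.6 = 11.7°C, giving -2.08°C.
From 4800 m to 3000 m (dry descent): warms by 9.8 × 1.8 = 17.64°C, giving 15.56°C.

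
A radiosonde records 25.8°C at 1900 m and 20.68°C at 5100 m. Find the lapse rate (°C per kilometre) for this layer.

1.6°C/km

Γ = −ΔT/Δz = (25.8 − 20.68) / (5100 − 1900) m
  = 5.12°C / 3.2 km = 1.6°C/km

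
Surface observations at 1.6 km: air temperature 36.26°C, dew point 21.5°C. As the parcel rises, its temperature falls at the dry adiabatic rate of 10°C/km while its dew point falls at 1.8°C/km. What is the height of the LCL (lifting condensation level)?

3.4 km

T and T_d converge at 10 − 1.8 = 8.2°C per km
Height above start = (36.26 − 21.5) / 8.2 = 1.8 km
LCL altitude = 1600 m + 1800 m = 3400 m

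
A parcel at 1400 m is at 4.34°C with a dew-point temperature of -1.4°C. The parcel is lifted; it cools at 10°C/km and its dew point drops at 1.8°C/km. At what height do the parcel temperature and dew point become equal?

T and T_d converge at 10 − 1.8 = 8.2°C per km
Height above start = (4.34 − (-1.4)) / 8.2 = 0.7 km
LCL altitude = 1400 m + 700 m = 2100 m

2100 m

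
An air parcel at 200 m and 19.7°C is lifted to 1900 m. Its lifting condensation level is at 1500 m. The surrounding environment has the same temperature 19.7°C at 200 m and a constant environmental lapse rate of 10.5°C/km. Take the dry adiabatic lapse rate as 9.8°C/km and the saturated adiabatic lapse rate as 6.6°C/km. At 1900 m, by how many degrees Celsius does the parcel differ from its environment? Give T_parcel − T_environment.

Parcel:
  Dry to 1500 m: -9.8 × 1.3 km = -12.74°C, so T = 6.96°C.
  Saturated to 1900 m: -6.6 × 0.4 km = -2.64°C, so T = 4.32°C.
Environment:
  Environment to 1900 m: -10.5 × 1.7 km = -17.85°C, so T = 1.85°C.
T_parcel − T_env = 4.32 − 1.85 = +2.47°C

+2.47°C (parcel warmer than environment)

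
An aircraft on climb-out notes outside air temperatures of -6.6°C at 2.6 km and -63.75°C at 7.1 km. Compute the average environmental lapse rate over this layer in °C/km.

Γ = −ΔT/Δz = (-6.6 − (-63.75)) / (7100 − 2600) m
  = 57.15°C / 4.5 km = 12.7°C/km

12.7°C/km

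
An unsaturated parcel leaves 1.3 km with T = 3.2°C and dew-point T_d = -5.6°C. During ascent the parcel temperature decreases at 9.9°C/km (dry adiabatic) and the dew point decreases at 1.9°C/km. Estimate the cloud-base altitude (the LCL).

T and T_d converge at 9.9 − 1.9 = 8°C per km
Height above start = (3.2 − (-5.6)) / 8 = 1.1 km
LCL altitude = 1300 m + 1100 m = 2400 m

2.4 km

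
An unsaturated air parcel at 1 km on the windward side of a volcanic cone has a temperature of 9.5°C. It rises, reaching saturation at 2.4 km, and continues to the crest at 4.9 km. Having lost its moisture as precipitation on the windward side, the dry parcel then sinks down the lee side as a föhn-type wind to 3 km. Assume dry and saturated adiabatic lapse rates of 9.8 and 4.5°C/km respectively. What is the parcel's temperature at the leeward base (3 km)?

Dry to 2400 m: -9.8 × 1.4 km = -13.72°C, so T = -4.22°C.
Saturated to 4900 m: -4.5 × 2.5 km = -11.25°C, so T = -15.47°C.
Dry descent to 3000 m: +9.8 × 1.9 km = +18.62°C, so T = 3.15°C.

3.15°C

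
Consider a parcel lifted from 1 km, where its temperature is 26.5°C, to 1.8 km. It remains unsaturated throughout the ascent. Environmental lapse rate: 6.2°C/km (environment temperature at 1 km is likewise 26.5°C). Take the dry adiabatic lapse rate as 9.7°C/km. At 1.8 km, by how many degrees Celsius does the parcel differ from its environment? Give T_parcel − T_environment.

-2.8°C (parcel cooler than environment)

Parcel:
  1000 → 1800 m (dry, 9.7°C/km): ΔT = -9.7 × 0.8 = -7.76°C → T = 18.74°C
Environment:
  1000 → 1800 m (environment, 6.2°C/km): ΔT = -6.2 × 0.8 = -4.96°C → T = 21.54°C
T_parcel − T_env = 18.74 − 21.54 = -2.8°C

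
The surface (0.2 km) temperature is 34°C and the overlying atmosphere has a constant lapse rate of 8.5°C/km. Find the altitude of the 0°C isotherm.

Height above start = (34 − 0) / 8.5 = 4 km
Altitude = 200 m + 4000 m = 4200 m

4.2 km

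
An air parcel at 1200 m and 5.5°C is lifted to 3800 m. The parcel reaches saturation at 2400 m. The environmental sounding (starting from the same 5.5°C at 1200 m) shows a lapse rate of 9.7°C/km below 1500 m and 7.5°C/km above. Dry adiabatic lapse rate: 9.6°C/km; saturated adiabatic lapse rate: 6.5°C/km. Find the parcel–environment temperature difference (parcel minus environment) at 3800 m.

Parcel:
  1200 → 2400 m (dry, 9.6°C/km): ΔT = -9.6 × 1.2 = -11.52°C → T = -6.02°C
  2400 → 3800 m (saturated, 6.5°C/km): ΔT = -6.5 × 1.4 = -9.1°C → T = -15.12°C
Environment:
  1200 → 1500 m (environment, lower layer, 9.7°C/km): ΔT = -9.7 × 0.3 = -2.91°C → T = 2.59°C
  1500 → 3800 m (environment, upper layer, 7.5°C/km): ΔT = -7.5 × 2.3 = -17.25°C → T = -14.66°C
T_parcel − T_env = -15.12 − (-14.66) = -0.46°C

-0.46°C (parcel cooler than environment)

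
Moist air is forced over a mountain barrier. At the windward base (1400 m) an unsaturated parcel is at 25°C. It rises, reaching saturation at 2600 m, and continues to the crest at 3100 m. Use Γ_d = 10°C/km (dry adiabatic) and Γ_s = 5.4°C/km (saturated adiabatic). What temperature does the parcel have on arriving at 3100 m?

10.3°C

From 1400 m to 2600 m (dry): cools by 10 × 1.2 = 12°C, giving 13°C.
From 2600 m to 3100 m (saturated): cools by 5.4 × 0.5 = 2.7°C, giving 10.3°C.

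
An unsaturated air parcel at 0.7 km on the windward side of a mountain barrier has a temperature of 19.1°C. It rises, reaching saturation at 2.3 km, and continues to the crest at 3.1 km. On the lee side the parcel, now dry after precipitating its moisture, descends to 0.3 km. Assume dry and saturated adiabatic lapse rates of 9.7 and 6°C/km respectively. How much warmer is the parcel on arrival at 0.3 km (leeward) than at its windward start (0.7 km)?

+6.84°C

From 700 m to 2300 m (dry): cools by 9.7 × 1.6 = 15.52°C, giving 3.58°C.
From 2300 m to 3100 m (saturated): cools by 6 × 0.8 = 4.8°C, giving -1.22°C.
From 3100 m to 300 m (dry descent): warms by 9.7 × 2.8 = 27.16°C, giving 25.94°C.
Net change vs windward start: 25.94 − 19.1 = +6.84°C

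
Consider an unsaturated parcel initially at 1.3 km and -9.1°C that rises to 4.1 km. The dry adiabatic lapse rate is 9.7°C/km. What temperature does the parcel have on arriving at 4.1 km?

1300–4100 m, dry adiabatic: Δz = 2.8 km ⇒ ΔT = -27.16°C; T = -36.26°C

-36.26°C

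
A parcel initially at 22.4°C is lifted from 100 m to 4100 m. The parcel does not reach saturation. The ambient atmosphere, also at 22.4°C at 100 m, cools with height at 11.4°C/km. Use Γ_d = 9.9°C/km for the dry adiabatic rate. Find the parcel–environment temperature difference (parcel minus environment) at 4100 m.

Parcel:
  100–4100 m, dry: Δz = 4 km ⇒ ΔT = -39.6°C; T = -17.2°C
Environment:
  100–4100 m, environment: Δz = 4 km ⇒ ΔT = -45.6°C; T = -23.2°C
T_parcel − T_env = -17.2 − (-23.2) = +6°C

+6°C (parcel warmer than environment)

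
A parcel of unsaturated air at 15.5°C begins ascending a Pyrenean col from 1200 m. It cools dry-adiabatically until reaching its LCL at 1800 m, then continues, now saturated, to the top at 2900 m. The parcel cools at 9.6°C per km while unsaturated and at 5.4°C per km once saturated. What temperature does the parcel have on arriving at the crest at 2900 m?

3.8°C

From 1200 m to 1800 m (dry): cools by 9.6 × 0.6 = 5.76°C, giving 9.74°C.
From 1800 m to 2900 m (saturated): cools by 5.4 × 1.1 = 5.94°C, giving 3.8°C.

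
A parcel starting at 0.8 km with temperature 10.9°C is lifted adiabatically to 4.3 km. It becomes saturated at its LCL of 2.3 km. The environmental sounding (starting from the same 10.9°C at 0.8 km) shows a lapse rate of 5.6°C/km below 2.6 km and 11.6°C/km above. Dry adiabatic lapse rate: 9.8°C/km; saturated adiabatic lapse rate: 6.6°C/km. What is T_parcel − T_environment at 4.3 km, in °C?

Parcel:
  Dry to 2300 m: -9.8 × 1.5 km = -14.7°C, so T = -3.8°C.
  Saturated to 4300 m: -6.6 × 2 km = -13.2°C, so T = -17°C.
Environment:
  Environment, lower layer to 2600 m: -5.6 × 1.8 km = -10.08°C, so T = 0.82°C.
  Environment, upper layer to 4300 m: -11.6 × 1.7 km = -19.72°C, so T = -18.9°C.
T_parcel − T_env = -17 − (-18.9) = +1.9°C

+1.9°C (parcel warmer than environment)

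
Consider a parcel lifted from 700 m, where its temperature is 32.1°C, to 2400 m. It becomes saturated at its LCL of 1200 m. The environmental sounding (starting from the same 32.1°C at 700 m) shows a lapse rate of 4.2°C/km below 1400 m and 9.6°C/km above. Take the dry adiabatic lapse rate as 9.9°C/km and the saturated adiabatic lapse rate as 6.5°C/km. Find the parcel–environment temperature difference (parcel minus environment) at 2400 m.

-0.21°C (parcel cooler than environment)

Parcel:
  700–1200 m, dry: Δz = 0.5 km ⇒ ΔT = -4.95°C; T = 27.15°C
  1200–2400 m, saturated: Δz = 1.2 km ⇒ ΔT = -7.8°C; T = 19.35°C
Environment:
  700–1400 m, environment, lower layer: Δz = 0.7 km ⇒ ΔT = -2.94°C; T = 29.16°C
  1400–2400 m, environment, upper layer: Δz = 1 km ⇒ ΔT = -9.6°C; T = 19.56°C
T_parcel − T_env = 19.35 − 19.56 = -0.21°C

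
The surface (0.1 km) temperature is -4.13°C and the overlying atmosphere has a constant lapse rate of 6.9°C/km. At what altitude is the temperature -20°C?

2.4 km

Height above start = (-4.13 − (-20)) / 6.9 = 2.3 km
Altitude = 100 m + 2300 m = 2400 m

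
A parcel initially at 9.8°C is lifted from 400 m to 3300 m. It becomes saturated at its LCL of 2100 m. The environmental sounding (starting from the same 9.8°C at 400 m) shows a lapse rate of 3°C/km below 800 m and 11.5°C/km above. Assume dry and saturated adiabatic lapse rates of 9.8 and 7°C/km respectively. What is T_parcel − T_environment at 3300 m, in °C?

Parcel:
  400–2100 m, dry: Δz = 1.7 km ⇒ ΔT = -16.66°C; T = -6.86°C
  2100–3300 m, saturated: Δz = 1.2 km ⇒ ΔT = -8.4°C; T = -15.26°C
Environment:
  400–800 m, environment, lower layer: Δz = 0.4 km ⇒ ΔT = -1.2°C; T = 8.6°C
  800–3300 m, environment, upper layer: Δz = 2.5 km ⇒ ΔT = -28.75°C; T = -20.15°C
T_parcel − T_env = -15.26 − (-20.15) = +4.89°C

+4.89°C (parcel warmer than environment)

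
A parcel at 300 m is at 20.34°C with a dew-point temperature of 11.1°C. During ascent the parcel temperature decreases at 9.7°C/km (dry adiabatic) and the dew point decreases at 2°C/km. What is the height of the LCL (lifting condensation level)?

T and T_d converge at 9.7 − 2 = 7.7°C per km
Height above start = (20.34 − 11.1) / 7.7 = 1.2 km
LCL altitude = 300 m + 1200 m = 1500 m

1500 m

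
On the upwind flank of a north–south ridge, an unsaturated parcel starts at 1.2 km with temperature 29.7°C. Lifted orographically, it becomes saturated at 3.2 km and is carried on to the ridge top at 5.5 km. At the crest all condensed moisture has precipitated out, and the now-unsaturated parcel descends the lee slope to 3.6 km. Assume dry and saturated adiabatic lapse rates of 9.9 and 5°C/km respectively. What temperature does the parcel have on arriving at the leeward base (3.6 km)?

Dry to 3200 m: -9.9 × 2 km = -19.8°C, so T = 9.9°C.
Saturated to 5500 m: -5 × 2.3 km = -11.5°C, so T = -1.6°C.
Dry descent to 3600 m: +9.9 × 1.9 km = +18.81°C, so T = 17.21°C.

17.21°C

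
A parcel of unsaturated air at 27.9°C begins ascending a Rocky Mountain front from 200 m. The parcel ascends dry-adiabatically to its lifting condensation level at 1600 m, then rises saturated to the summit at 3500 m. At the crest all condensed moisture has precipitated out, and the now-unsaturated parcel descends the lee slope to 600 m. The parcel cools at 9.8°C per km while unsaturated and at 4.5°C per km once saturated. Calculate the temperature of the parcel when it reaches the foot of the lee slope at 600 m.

200–1600 m, dry: Δz = 1.4 km ⇒ ΔT = -13.72°C; T = 14.18°C
1600–3500 m, saturated: Δz = 1.9 km ⇒ ΔT = -8.55°C; T = 5.63°C
3500–600 m, dry descent: Δz = 2.9 km ⇒ ΔT = +28.42°C; T = 34.05°C

34.05°C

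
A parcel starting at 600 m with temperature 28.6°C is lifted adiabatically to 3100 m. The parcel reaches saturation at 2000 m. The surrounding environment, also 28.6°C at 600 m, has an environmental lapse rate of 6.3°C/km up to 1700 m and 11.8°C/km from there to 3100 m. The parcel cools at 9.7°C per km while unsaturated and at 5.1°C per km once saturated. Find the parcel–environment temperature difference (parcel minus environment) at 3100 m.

+4.26°C (parcel warmer than environment)

Parcel:
  From 600 m to 2000 m (dry): cools by 9.7 × 1.4 = 13.58°C, giving 15.02°C.
  From 2000 m to 3100 m (saturated): cools by 5.1 × 1.1 = 5.61°C, giving 9.41°C.
Environment:
  From 600 m to 1700 m (environment, lower layer): cools by 6.3 × 1.1 = 6.93°C, giving 21.67°C.
  From 1700 m to 3100 m (environment, upper layer): cools by 11.8 × 1.4 = 16.52°C, giving 5.15°C.
T_parcel − T_env = 9.41 − 5.15 = +4.26°C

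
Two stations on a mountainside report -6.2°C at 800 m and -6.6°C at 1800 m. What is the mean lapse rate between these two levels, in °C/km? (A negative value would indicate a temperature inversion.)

Γ = −ΔT/Δz = (-6.2 − (-6.6)) / (1800 − 800) m
  = 0.4°C / 1 km = 0.4°C/km

0.4°C/km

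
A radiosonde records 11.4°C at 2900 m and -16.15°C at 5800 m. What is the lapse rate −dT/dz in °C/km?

Γ = −ΔT/Δz = (11.4 − (-16.15)) / (5800 − 2900) m
  = 27.55°C / 2.9 km = 9.5°C/km

9.5°C/km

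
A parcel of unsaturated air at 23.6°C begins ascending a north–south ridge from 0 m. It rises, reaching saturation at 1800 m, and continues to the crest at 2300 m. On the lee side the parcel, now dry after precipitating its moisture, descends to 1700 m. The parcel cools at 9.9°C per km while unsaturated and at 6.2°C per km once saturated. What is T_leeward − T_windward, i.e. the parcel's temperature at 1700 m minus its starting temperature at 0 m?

Dry to 1800 m: -9.9 × 1.8 km = -17.82°C, so T = 5.78°C.
Saturated to 2300 m: -6.2 × 0.5 km = -3.1°C, so T = 2.68°C.
Dry descent to 1700 m: +9.9 × 0.6 km = +5.94°C, so T = 8.62°C.
Net change vs windward start: 8.62 − 23.6 = -14.98°C

-14.98°C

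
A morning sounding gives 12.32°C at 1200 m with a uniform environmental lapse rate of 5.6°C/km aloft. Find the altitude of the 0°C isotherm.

Height above start = (12.32 − 0) / 5.6 = 2.2 km
Altitude = 1200 m + 2200 m = 3400 m

3400 m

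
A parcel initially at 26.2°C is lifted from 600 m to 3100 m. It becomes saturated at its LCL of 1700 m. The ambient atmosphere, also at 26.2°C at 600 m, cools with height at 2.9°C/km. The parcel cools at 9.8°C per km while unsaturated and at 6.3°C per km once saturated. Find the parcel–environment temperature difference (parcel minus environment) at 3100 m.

Parcel:
  Dry to 1700 m: -9.8 × 1.1 km = -10.78°C, so T = 15.42°C.
  Saturated to 3100 m: -6.3 × 1.4 km = -8.82°C, so T = 6.6°C.
Environment:
  Environment to 3100 m: -2.9 × 2.5 km = -7.25°C, so T = 18.95°C.
T_parcel − T_env = 6.6 − 18.95 = -12.35°C

-12.35°C (parcel cooler than environment)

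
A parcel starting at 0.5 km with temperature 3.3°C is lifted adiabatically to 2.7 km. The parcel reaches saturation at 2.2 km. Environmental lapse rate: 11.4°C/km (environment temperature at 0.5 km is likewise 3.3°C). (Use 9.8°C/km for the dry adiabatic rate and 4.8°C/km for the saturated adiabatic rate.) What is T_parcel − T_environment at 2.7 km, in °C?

+6.02°C (parcel warmer than environment)

Parcel:
  500–2200 m, dry: Δz = 1.7 km ⇒ ΔT = -16.66°C; T = -13.36°C
  2200–2700 m, saturated: Δz = 0.5 km ⇒ ΔT = -2.4°C; T = -15.76°C
Environment:
  500–2700 m, environment: Δz = 2.2 km ⇒ ΔT = -25.08°C; T = -21.78°C
T_parcel − T_env = -15.76 − (-21.78) = +6.02°C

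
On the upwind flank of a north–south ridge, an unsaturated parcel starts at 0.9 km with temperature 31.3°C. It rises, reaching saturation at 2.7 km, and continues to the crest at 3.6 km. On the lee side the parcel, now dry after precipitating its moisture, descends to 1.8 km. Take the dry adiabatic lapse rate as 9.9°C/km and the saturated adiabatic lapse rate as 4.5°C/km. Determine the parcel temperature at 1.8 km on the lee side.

900–2700 m, dry: Δz = 1.8 km ⇒ ΔT = -17.82°C; T = 13.48°C
2700–3600 m, saturated: Δz = 0.9 km ⇒ ΔT = -4.05°C; T = 9.43°C
3600–1800 m, dry descent: Δz = 1.8 km ⇒ ΔT = +17.82°C; T = 27.25°C

27.25°C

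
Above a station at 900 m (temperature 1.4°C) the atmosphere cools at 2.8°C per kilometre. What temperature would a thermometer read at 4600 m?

From 900 m to 4600 m (environmental): cools by 2.8 × 3.7 = 10.36°C, giving -8.96°C.

-8.96°C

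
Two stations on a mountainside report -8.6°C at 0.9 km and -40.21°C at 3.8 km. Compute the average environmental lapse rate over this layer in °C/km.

10.9°C/km

Γ = −ΔT/Δz = (-8.6 − (-40.21)) / (3800 − 900) m
  = 31.61°C / 2.9 km = 10.9°C/km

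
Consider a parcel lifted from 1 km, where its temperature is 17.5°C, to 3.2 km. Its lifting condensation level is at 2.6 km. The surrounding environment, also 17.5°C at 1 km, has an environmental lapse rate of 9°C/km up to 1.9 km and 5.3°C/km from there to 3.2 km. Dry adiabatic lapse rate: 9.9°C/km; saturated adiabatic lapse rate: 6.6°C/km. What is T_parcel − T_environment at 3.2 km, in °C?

-4.81°C (parcel cooler than environment)

Parcel:
  From 1000 m to 2600 m (dry): cools by 9.9 × 1.6 = 15.84°C, giving 1.66°C.
  From 2600 m to 3200 m (saturated): cools by 6.6 × 0.6 = 3.96°C, giving -2.3°C.
Environment:
  From 1000 m to 1900 m (environment, lower layer): cools by 9 × 0.9 = 8.1°C, giving 9.4°C.
  From 1900 m to 3200 m (environment, upper layer): cools by 5.3 × 1.3 = 6.89°C, giving 2.51°C.
T_parcel − T_env = -2.3 − 2.51 = -4.81°C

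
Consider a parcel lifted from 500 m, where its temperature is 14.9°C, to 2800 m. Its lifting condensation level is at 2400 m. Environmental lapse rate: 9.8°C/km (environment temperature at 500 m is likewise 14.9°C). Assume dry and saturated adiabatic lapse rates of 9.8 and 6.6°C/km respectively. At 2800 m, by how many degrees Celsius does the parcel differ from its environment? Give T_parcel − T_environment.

+1.28°C (parcel warmer than environment)

Parcel:
  500–2400 m, dry: Δz = 1.9 km ⇒ ΔT = -18.62°C; T = -3.72°C
  2400–2800 m, saturated: Δz = 0.4 km ⇒ ΔT = -2.64°C; T = -6.36°C
Environment:
  500–2800 m, environment: Δz = 2.3 km ⇒ ΔT = -22.54°C; T = -7.64°C
T_parcel − T_env = -6.36 − (-7.64) = +1.28°C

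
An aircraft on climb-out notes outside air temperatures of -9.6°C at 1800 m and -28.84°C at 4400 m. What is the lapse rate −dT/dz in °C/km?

Γ = −ΔT/Δz = (-9.6 − (-28.84)) / (4400 − 1800) m
  = 19.24°C / 2.6 km = 7.4°C/km

7.4°C/km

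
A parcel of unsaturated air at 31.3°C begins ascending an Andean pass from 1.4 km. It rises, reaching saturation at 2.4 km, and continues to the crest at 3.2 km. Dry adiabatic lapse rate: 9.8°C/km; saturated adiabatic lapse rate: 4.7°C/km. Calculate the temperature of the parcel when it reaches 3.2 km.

17.74°C

1400 → 2400 m (dry, 9.8°C/km): ΔT = -9.8 × 1 = -9.8°C → T = 21.5°C
2400 → 3200 m (saturated, 4.7°C/km): ΔT = -4.7 × 0.8 = -3.76°C → T = 17.74°C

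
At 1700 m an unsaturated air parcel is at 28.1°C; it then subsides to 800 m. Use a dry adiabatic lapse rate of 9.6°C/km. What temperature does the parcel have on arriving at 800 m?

36.74°C

1700 → 800 m (dry adiabatic, 9.6°C/km): ΔT = +9.6 × 0.9 = +8.64°C → T = 36.74°C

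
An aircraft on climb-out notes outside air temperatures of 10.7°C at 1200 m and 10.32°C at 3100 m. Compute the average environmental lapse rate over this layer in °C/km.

0.2°C/km

Γ = −ΔT/Δz = (10.7 − 10.32) / (3100 − 1200) m
  = 0.38°C / 1.9 km = 0.2°C/km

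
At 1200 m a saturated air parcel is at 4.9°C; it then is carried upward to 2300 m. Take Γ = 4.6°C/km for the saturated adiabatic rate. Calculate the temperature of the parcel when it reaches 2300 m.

1200–2300 m, saturated adiabatic: Δz = 1.1 km ⇒ ΔT = -5.06°C; T = -0.16°C

-0.16°C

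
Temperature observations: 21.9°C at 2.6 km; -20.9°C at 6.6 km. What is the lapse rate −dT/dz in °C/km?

Γ = −ΔT/Δz = (21.9 − (-20.9)) / (6600 − 2600) m
  = 42.8°C / 4 km = 10.7°C/km

10.7°C/km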